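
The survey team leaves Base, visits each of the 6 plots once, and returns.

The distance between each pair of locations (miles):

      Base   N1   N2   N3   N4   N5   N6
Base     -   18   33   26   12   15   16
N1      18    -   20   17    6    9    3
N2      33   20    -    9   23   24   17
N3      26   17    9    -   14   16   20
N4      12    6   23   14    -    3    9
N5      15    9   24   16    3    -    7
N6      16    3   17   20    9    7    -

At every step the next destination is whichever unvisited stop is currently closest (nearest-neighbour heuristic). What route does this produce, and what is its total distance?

Total distance 84 miles via the nearest-neighbour route Base → N4 → N5 → N6 → N1 → N3 → N2 → Base.

From Base: distances to unvisited — N4=12, N5=15, N6=16, N1=18, N3=26, N2=33. Nearest is N4 (12).
From N4: distances to unvisited — N5=3, N1=6, N6=9, N3=14, N2=23. Nearest is N5 (3).
From N5: distances to unvisited — N6=7, N1=9, N3=16, N2=24. Nearest is N6 (7).
From N6: distances to unvisited — N1=3, N2=17, N3=20. Nearest is N1 (3).
From N1: distances to unvisited — N3=17, N2=20. Nearest is N3 (17).
From N3: distances to unvisited — N2=9. Nearest is N2 (9).
Return N2→Base: 33.
Total = 12 + 3 + 7 + 3 + 17 + 9 + 33 = 84.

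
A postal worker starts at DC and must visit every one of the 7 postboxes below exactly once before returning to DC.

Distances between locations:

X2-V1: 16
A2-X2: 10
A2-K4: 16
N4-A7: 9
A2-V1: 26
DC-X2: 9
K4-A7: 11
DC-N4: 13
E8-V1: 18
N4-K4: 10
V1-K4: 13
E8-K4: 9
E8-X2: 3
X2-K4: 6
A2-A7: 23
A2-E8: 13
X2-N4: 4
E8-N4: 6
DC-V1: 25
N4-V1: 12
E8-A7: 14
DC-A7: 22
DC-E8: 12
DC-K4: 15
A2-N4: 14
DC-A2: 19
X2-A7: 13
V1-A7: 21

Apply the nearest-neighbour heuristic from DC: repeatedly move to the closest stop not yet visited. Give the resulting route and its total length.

Total distance 96 via the nearest-neighbour route DC → X2 → E8 → N4 → A7 → K4 → V1 → A2 → DC.

DC → [X2:9 / E8:12 / N4:13 / K4:15 / A2:19 / A7:22 / V1:25] → X2 (9)
X2 → [E8:3 / N4:4 / K4:6 / A2:10 / A7:13 / V1:16] → E8 (3)
E8 → [N4:6 / K4:9 / A2:13 / A7:14 / V1:18] → N4 (6)
N4 → [A7:9 / K4:10 / V1:12 / A2:14] → A7 (9)
A7 → [K4:11 / V1:21 / A2:23] → K4 (11)
K4 → [V1:13 / A2:16] → V1 (13)
V1 → [A2:26] → A2 (26)
Return A2→DC: 19.
Total = 9 + 3 + 6 + 9 + 11 + 13 + 26 + 19 = 96.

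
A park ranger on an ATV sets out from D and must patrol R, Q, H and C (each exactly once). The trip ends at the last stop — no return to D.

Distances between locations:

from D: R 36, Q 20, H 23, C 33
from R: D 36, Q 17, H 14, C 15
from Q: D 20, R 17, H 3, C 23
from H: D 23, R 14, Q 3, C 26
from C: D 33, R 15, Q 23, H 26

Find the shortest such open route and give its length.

Shortest open route: 52.

There are 4! = 24 possible orderings.
D - R - Q - H - C: 36+17+3+26 = 82
D - R - Q - C - H: 36+17+23+26 = 102
D - R - H - Q - C: 36+14+3+23 = 76
D - R - H - C - Q: 36+14+26+23 = 99
D - R - C - Q - H: 36+15+23+3 = 77
D - R - C - H - Q: 36+15+26+3 = 80
D - Q - R - H - C: 20+17+14+26 = 77
D - Q - R - C - H: 20+17+15+26 = 78
D - Q - H - R - C: 20+3+14+15 = 52
D - Q - H - C - R: 20+3+26+15 = 64
D - Q - C - R - H: 20+23+15+14 = 72
D - Q - C - H - R: 20+23+26+14 = 83
D - H - R - Q - C: 23+14+17+23 = 77
D - H - R - C - Q: 23+14+15+23 = 75
… (10 more)
The minimum is 52.
One shortest path: D → Q → H → R → C.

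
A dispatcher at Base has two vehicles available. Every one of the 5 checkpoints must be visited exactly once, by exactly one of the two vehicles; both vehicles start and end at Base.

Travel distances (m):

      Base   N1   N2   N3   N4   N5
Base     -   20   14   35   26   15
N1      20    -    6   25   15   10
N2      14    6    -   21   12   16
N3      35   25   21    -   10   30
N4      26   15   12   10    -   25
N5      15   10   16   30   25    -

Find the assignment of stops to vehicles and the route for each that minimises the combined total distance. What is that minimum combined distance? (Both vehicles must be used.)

Minimum combined distance: 110 m.

Try each way of splitting the stops between the two vehicles (each non-empty) and, for each split, find the best tour for each vehicle:
  {N1} + {N2, N3, N4, N5}: 40 + 81 = 121
  {N2} + {N1, N3, N4, N5}: 28 + 85 = 113
  {N1, N2} + {N3, N4, N5}: 40 + 81 = 121
  {N3} + {N1, N2, N4, N5}: 70 + 66 = 136
  {N1, N3} + {N2, N4, N5}: 80 + 66 = 146
  {N2, N3} + {N1, N4, N5}: 70 + 66 = 136
  … (15 splits in total)
  {N1, N2, N3, N4} + {N5}: 80 + 30 = 110  ← best
Best: vehicle 1 Base → N1 → N4 → N3 → N2 → Base = 80; vehicle 2 Base → N5 → Base = 30; combined 110.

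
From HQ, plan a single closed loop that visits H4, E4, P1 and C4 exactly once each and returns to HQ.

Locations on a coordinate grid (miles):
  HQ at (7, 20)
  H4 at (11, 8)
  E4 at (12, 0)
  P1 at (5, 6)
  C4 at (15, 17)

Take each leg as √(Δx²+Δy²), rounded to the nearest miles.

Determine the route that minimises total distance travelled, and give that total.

50 miles — the shortest possible round trip.

With 4 stops there are 4!/2 = 12 distinct round trips (a route and its reverse cost the same).
HQ → H4 → E4 → P1 → C4 → HQ: 13+8+9+15+9 = 54
HQ → H4 → E4 → C4 → P1 → HQ: 13+8+17+15+14 = 67
HQ → H4 → P1 → E4 → C4 → HQ: 13+6+9+17+9 = 54
HQ → H4 → P1 → C4 → E4 → HQ: 13+6+15+17+21 = 72
HQ → H4 → C4 → E4 → P1 → HQ: 13+10+17+9+14 = 63
HQ → H4 → C4 → P1 → E4 → HQ: 13+10+15+9+21 = 68
HQ → E4 → H4 → P1 → C4 → HQ: 21+8+6+15+9 = 59
HQ → E4 → H4 → C4 → P1 → HQ: 21+8+10+15+14 = 68
HQ → E4 → P1 → H4 → C4 → HQ: 21+9+6+10+9 = 55
HQ → E4 → C4 → H4 → P1 → HQ: 21+17+10+6+14 = 68
HQ → P1 → H4 → E4 → C4 → HQ: 14+6+8+17+9 = 54
HQ → P1 → E4 → H4 → C4 → HQ: 14+9+8+10+9 = 50
The minimum is 50.
One optimal route: HQ → P1 → E4 → H4 → C4 → HQ (or its reverse).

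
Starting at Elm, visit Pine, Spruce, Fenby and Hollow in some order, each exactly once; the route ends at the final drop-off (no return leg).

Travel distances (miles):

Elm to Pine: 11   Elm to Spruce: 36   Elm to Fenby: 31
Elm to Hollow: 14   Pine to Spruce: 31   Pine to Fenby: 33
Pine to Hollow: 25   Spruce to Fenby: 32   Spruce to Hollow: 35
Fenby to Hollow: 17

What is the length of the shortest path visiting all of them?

Minimum one-way distance = 85 miles.

There are 4! = 24 possible orderings.
Elm→Pine→Spruce→Fenby→Hollow: 11+31+32+17 = 91
Elm→Pine→Spruce→Hollow→Fenby: 11+31+35+17 = 94
Elm→Pine→Fenby→Spruce→Hollow: 11+33+32+35 = 111
Elm→Pine→Fenby→Hollow→Spruce: 11+33+17+35 = 96
Elm→Pine→Hollow→Spruce→Fenby: 11+25+35+32 = 103
Elm→Pine→Hollow→Fenby→Spruce: 11+25+17+32 = 85
Elm→Spruce→Pine→Fenby→Hollow: 36+31+33+17 = 117
Elm→Spruce→Pine→Hollow→Fenby: 36+31+25+17 = 109
Elm→Spruce→Fenby→Pine→Hollow: 36+32+33+25 = 126
Elm→Spruce→Fenby→Hollow→Pine: 36+32+17+25 = 110
Elm→Spruce→Hollow→Pine→Fenby: 36+35+25+33 = 129
Elm→Spruce→Hollow→Fenby→Pine: 36+35+17+33 = 121
Elm→Fenby→Pine→Spruce→Hollow: 31+33+31+35 = 130
Elm→Fenby→Pine→Hollow→Spruce: 31+33+25+35 = 124
… (10 more)
The minimum is 85.
One shortest path: Elm → Pine → Hollow → Fenby → Spruce.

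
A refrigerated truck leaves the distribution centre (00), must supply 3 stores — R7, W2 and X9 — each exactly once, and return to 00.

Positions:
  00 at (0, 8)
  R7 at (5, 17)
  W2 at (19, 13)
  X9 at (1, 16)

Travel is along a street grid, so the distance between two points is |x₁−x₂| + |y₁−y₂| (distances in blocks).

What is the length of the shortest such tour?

There are 3 distinct closed tours to check (reversals are equivalent).
00 - R7 - W2 - X9 - 00: 14+18+21+9 = 62
00 - R7 - X9 - W2 - 00: 14+5+21+24 = 64
00 - W2 - R7 - X9 - 00: 24+18+5+9 = 56
The minimum is 56.
One optimal route: 00 → W2 → R7 → X9 → 00 (or its reverse).

Shortest round trip = 56 blocks.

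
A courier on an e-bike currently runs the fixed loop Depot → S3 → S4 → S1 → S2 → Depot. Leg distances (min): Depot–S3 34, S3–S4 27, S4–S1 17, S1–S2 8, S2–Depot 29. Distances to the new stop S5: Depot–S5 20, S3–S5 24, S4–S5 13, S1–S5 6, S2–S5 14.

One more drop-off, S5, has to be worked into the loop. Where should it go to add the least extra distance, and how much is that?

Minimum extra distance: 2 min, inserting S5 between S4 and S1.

Insertion cost between consecutive stops i–j is d(i,S5) + d(S5,j) − d(i,j):
  between Depot and S3: 20 + 24 − 34 = 10
  between S3 and S4: 24 + 13 − 27 = 10
  between S4 and S1: 13 + 6 − 17 = 2
  between S1 and S2: 6 + 14 − 8 = 12
  between S2 and Depot: 14 + 20 − 29 = 5
Cheapest insertion is between S4 and S1, adding 2.
New total = 115 + 2 = 117.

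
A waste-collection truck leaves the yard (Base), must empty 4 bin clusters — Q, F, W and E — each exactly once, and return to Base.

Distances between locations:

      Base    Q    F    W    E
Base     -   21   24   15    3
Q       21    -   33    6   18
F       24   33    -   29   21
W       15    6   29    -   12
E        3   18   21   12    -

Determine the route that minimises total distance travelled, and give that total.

Base - Q - F - W - E - Base: 21+33+29+12+3 = 98
Base - Q - F - E - W - Base: 21+33+21+12+15 = 102
Base - Q - W - F - E - Base: 21+6+29+21+3 = 80
Base - Q - W - E - F - Base: 21+6+12+21+24 = 84
Base - Q - E - F - W - Base: 21+18+21+29+15 = 104
Base - Q - E - W - F - Base: 21+18+12+29+24 = 104
Base - F - Q - W - E - Base: 24+33+6+12+3 = 78
Base - F - Q - E - W - Base: 24+33+18+12+15 = 102
Base - F - W - Q - E - Base: 24+29+6+18+3 = 80
Base - F - E - Q - W - Base: 24+21+18+6+15 = 84
Base - W - Q - F - E - Base: 15+6+33+21+3 = 78
Base - W - F - Q - E - Base: 15+29+33+18+3 = 98
The minimum is 78.
One optimal route: Base → F → Q → W → E → Base (or its reverse).

Minimum total distance: 78.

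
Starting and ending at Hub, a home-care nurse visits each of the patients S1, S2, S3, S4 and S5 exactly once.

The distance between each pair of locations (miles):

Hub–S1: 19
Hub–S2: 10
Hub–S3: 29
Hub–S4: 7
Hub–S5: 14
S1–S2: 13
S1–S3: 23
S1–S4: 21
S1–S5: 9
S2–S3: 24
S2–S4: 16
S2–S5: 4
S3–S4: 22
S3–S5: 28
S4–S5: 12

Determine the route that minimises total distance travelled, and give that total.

Hub→S1→S2→S3→S4→S5→Hub: 19+13+24+22+12+14 = 104
Hub→S1→S2→S3→S5→S4→Hub: 19+13+24+28+12+7 = 103
Hub→S1→S2→S4→S3→S5→Hub: 19+13+16+22+28+14 = 112
Hub→S1→S2→S4→S5→S3→Hub: 19+13+16+12+28+29 = 117
Hub→S1→S2→S5→S3→S4→Hub: 19+13+4+28+22+7 = 93
Hub→S1→S2→S5→S4→S3→Hub: 19+13+4+12+22+29 = 99
Hub→S1→S3→S2→S4→S5→Hub: 19+23+24+16+12+14 = 108
Hub→S1→S3→S2→S5→S4→Hub: 19+23+24+4+12+7 = 89
Hub→S1→S3→S4→S2→S5→Hub: 19+23+22+16+4+14 = 98
Hub→S1→S3→S4→S5→S2→Hub: 19+23+22+12+4+10 = 90
Hub→S1→S3→S5→S2→S4→Hub: 19+23+28+4+16+7 = 97
Hub→S1→S3→S5→S4→S2→Hub: 19+23+28+12+16+10 = 108
Hub→S1→S4→S2→S3→S5→Hub: 19+21+16+24+28+14 = 122
Hub→S1→S4→S2→S5→S3→Hub: 19+21+16+4+28+29 = 117
… (46 more)
Hub→S2→S5→S1→S3→S4→Hub: 10+4+9+23+22+7 = 75  ← best
The minimum is 75.
One optimal route: Hub → S2 → S5 → S1 → S3 → S4 → Hub (or its reverse).

Shortest round trip = 75 miles.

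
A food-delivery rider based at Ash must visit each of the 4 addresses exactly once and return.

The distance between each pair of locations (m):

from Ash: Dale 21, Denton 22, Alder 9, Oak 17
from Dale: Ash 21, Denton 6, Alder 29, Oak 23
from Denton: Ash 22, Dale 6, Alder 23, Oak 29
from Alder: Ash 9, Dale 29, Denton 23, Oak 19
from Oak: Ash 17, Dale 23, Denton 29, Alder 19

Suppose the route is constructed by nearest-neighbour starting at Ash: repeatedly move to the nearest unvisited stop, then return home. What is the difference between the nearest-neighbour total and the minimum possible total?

1 m longer than the optimal tour.

Ash: Alder=9, Oak=17, Dale=21, Denton=22 ⇒ Alder
Alder: Oak=19, Denton=23, Dale=29 ⇒ Oak
Oak: Dale=23, Denton=29 ⇒ Dale
Dale: Denton=6 ⇒ Denton
NN route Ash → Alder → Oak → Dale → Denton → Ash costs 79.
Optimal: Ash → Alder → Denton → Dale → Oak → Ash costs 78 (by enumerating all 12 distinct tours).
Excess = 79 − 78 = 1.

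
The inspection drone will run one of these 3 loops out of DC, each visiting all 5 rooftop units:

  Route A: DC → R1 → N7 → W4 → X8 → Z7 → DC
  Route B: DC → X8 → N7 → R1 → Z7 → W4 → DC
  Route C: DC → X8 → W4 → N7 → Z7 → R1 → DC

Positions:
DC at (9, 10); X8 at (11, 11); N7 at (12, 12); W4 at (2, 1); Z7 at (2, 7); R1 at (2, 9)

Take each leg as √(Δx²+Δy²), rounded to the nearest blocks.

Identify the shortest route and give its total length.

Shortest is Route B, total 32 blocks.

Route A: 7 + 10 + 15 + 13 + 10 + 8 = 63
Route B: 2 + 1 + 10 + 2 + 6 + 11 = 32
Route C: 2 + 13 + 15 + 11 + 2 + 7 = 50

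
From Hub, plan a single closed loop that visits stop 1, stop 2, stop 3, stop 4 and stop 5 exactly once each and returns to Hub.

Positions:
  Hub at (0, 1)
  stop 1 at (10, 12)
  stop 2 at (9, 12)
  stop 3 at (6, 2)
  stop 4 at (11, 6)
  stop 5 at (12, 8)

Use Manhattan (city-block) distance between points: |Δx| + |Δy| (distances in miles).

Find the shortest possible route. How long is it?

Shortest round trip = 46 miles.

There are 60 distinct closed tours to check (reversals are equivalent).
Hub - stop 1 - stop 2 - stop 3 - stop 4 - stop 5 - Hub: 21+1+13+9+3+19 = 66
Hub - stop 1 - stop 2 - stop 3 - stop 5 - stop 4 - Hub: 21+1+13+12+3+16 = 66
Hub - stop 1 - stop 2 - stop 4 - stop 3 - stop 5 - Hub: 21+1+8+9+12+19 = 70
Hub - stop 1 - stop 2 - stop 4 - stop 5 - stop 3 - Hub: 21+1+8+3+12+7 = 52
Hub - stop 1 - stop 2 - stop 5 - stop 3 - stop 4 - Hub: 21+1+7+12+9+16 = 66
Hub - stop 1 - stop 2 - stop 5 - stop 4 - stop 3 - Hub: 21+1+7+3+9+7 = 48
Hub - stop 1 - stop 3 - stop 2 - stop 4 - stop 5 - Hub: 21+14+13+8+3+19 = 78
Hub - stop 1 - stop 3 - stop 2 - stop 5 - stop 4 - Hub: 21+14+13+7+3+16 = 74
Hub - stop 1 - stop 3 - stop 4 - stop 2 - stop 5 - Hub: 21+14+9+8+7+19 = 78
Hub - stop 1 - stop 3 - stop 4 - stop 5 - stop 2 - Hub: 21+14+9+3+7+20 = 74
Hub - stop 1 - stop 3 - stop 5 - stop 2 - stop 4 - Hub: 21+14+12+7+8+16 = 78
Hub - stop 1 - stop 3 - stop 5 - stop 4 - stop 2 - Hub: 21+14+12+3+8+20 = 78
Hub - stop 1 - stop 4 - stop 2 - stop 3 - stop 5 - Hub: 21+7+8+13+12+19 = 80
Hub - stop 1 - stop 4 - stop 2 - stop 5 - stop 3 - Hub: 21+7+8+7+12+7 = 62
… (46 more)
Hub - stop 2 - stop 1 - stop 5 - stop 4 - stop 3 - Hub: 20+1+6+3+9+7 = 46  ← best
The minimum is 46.
One optimal route: Hub → stop 2 → stop 1 → stop 5 → stop 4 → stop 3 → Hub (or its reverse).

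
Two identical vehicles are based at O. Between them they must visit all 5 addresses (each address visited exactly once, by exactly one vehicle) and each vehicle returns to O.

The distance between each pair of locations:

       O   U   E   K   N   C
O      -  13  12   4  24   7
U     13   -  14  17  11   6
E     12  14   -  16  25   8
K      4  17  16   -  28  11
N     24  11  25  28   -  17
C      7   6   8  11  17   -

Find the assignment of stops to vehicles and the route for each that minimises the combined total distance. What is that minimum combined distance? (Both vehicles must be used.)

Check every non-empty split of the stops between the two vehicles; for each half take its own optimal tour:
  {U} + {E, K, N, C}: 26 + 69 = 95
  {E} + {U, K, N, C}: 24 + 56 = 80
  {U, E} + {K, N, C}: 39 + 56 = 95
  {K} + {U, E, N, C}: 8 + 61 = 69
  {U, K} + {E, N, C}: 34 + 61 = 95
  {E, K} + {U, N, C}: 32 + 48 = 80
  … (15 splits in total)
Best: vehicle 1 O → K → O = 8; vehicle 2 O → U → N → C → E → O = 61; combined 69.

Minimum combined distance: 69.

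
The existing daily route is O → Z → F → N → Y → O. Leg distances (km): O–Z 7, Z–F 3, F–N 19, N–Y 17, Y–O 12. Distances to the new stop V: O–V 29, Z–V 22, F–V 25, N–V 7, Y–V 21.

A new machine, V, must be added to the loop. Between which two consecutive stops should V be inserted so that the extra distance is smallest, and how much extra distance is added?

Insertion cost between consecutive stops i–j is d(i,V) + d(V,j) − d(i,j):
  between O and Z: 29 + 22 − 7 = 44
  between Z and F: 22 + 25 − 3 = 44
  between F and N: 25 + 7 − 19 = 13
  between N and Y: 7 + 21 − 17 = 11
  between Y and O: 21 + 29 − 12 = 38
Cheapest insertion is between N and Y, adding 11.
New total = 58 + 11 = 69.

Minimum extra distance: 11 km, inserting V between N and Y.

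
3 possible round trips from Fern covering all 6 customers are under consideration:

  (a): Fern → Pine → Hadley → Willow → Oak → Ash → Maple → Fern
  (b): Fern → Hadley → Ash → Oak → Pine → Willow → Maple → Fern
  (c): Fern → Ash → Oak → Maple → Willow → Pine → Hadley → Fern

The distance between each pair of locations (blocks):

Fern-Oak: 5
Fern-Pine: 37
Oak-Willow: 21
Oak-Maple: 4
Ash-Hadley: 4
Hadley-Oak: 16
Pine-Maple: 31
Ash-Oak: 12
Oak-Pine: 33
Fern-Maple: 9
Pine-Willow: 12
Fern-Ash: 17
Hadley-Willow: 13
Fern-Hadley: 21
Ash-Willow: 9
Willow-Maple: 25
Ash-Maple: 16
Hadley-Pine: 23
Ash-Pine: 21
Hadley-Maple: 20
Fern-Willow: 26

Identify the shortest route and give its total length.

(a): 37 + 23 + 13 + 21 + 12 + 16 + 9 = 131
(b): 21 + 4 + 12 + 33 + 12 + 25 + 9 = 116
(c): 17 + 12 + 4 + 25 + 12 + 23 + 21 = 114

114 blocks — (c) is the shortest.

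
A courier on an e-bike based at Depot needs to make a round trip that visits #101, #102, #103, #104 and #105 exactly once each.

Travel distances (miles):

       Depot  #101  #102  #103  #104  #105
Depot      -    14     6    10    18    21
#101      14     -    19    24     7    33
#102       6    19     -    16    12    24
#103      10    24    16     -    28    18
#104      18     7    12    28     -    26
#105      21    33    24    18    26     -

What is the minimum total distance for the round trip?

85 miles — the shortest possible round trip.

With 5 stops there are 5!/2 = 60 distinct round trips (a route and its reverse cost the same).
Depot → #101 → #102 → #103 → #104 → #105 → Depot: 14+19+16+28+26+21 = 124
Depot → #101 → #102 → #103 → #105 → #104 → Depot: 14+19+16+18+26+18 = 111
Depot → #101 → #102 → #104 → #103 → #105 → Depot: 14+19+12+28+18+21 = 112
Depot → #101 → #102 → #104 → #105 → #103 → Depot: 14+19+12+26+18+10 = 99
Depot → #101 → #102 → #105 → #103 → #104 → Depot: 14+19+24+18+28+18 = 121
Depot → #101 → #102 → #105 → #104 → #103 → Depot: 14+19+24+26+28+10 = 121
Depot → #101 → #103 → #102 → #104 → #105 → Depot: 14+24+16+12+26+21 = 113
Depot → #101 → #103 → #102 → #105 → #104 → Depot: 14+24+16+24+26+18 = 122
Depot → #101 → #103 → #104 → #102 → #105 → Depot: 14+24+28+12+24+21 = 123
Depot → #101 → #103 → #104 → #105 → #102 → Depot: 14+24+28+26+24+6 = 122
Depot → #101 → #103 → #105 → #102 → #104 → Depot: 14+24+18+24+12+18 = 110
Depot → #101 → #103 → #105 → #104 → #102 → Depot: 14+24+18+26+12+6 = 100
Depot → #101 → #104 → #102 → #103 → #105 → Depot: 14+7+12+16+18+21 = 88
Depot → #101 → #104 → #102 → #105 → #103 → Depot: 14+7+12+24+18+10 = 85
… (46 more)
The minimum is 85.
One optimal route: Depot → #101 → #104 → #102 → #105 → #103 → Depot (or its reverse).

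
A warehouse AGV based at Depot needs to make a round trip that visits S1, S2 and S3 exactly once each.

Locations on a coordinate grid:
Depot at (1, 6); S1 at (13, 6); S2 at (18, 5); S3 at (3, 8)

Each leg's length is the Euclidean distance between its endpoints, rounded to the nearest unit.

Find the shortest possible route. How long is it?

Depot→S1→S2→S3→Depot: 12+5+15+3 = 35
Depot→S1→S3→S2→Depot: 12+10+15+17 = 54
Depot→S2→S1→S3→Depot: 17+5+10+3 = 35
The minimum is 35.
One optimal route: Depot → S1 → S2 → S3 → Depot (or its reverse).

Minimum total distance: 35.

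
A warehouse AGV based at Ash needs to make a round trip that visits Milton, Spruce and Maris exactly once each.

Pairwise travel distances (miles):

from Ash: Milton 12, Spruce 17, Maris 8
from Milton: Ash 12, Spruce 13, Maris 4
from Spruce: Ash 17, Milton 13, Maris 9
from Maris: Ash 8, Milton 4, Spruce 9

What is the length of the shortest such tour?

With 3 stops there are 3!/2 = 3 distinct round trips (a route and its reverse cost the same).
Ash - Milton - Spruce - Maris - Ash: 12+13+9+8 = 42
Ash - Milton - Maris - Spruce - Ash: 12+4+9+17 = 42
Ash - Spruce - Milton - Maris - Ash: 17+13+4+8 = 42
The minimum is 42.
One optimal route: Ash → Milton → Spruce → Maris → Ash (or its reverse).

Shortest round trip = 42 miles.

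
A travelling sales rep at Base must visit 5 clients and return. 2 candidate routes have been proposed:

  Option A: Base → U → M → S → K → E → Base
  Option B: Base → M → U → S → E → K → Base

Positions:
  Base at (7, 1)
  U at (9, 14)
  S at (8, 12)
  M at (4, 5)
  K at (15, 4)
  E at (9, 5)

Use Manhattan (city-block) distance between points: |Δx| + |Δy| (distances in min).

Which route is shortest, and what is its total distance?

Option A: 15 + 14 + 11 + 15 + 7 + 6 = 68
Option B: 7 + 14 + 3 + 8 + 7 + 11 = 50

Shortest is Option B, total 50 min.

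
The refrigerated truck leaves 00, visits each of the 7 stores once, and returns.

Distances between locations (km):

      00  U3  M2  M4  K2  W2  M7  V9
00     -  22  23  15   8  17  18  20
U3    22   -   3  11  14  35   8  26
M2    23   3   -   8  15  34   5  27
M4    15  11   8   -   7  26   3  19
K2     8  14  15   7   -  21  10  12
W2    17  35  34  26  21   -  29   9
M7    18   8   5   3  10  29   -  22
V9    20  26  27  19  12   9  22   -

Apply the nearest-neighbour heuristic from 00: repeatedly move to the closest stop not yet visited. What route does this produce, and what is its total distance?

Nearest-neighbour total = 78 km; route 00 → K2 → M4 → M7 → M2 → U3 → V9 → W2 → 00.

00 → [K2:8 / M4:15 / W2:17 / M7:18 / V9:20 / U3:22 / M2:23] → K2 (8)
K2 → [M4:7 / M7:10 / V9:12 / U3:14 / M2:15 / W2:21] → M4 (7)
M4 → [M7:3 / M2:8 / U3:11 / V9:19 / W2:26] → M7 (3)
M7 → [M2:5 / U3:8 / V9:22 / W2:29] → M2 (5)
M2 → [U3:3 / V9:27 / W2:34] → U3 (3)
U3 → [V9:26 / W2:35] → V9 (26)
V9 → [W2:9] → W2 (9)
Return W2→00: 17.
Total = 8 + 7 + 3 + 5 + 3 + 26 + 9 + 17 = 78.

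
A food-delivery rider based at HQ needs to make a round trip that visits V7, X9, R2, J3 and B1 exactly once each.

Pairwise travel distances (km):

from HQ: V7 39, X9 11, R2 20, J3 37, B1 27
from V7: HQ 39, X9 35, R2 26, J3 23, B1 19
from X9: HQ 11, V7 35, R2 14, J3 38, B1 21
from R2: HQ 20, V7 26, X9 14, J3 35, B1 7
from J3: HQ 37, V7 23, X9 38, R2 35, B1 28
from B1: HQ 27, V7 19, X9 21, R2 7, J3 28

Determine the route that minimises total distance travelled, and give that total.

Minimum total distance: 111 km.

With 5 stops there are 5!/2 = 60 distinct round trips (a route and its reverse cost the same).
HQ → V7 → X9 → R2 → J3 → B1 → HQ: 39+35+14+35+28+27 = 178
HQ → V7 → X9 → R2 → B1 → J3 → HQ: 39+35+14+7+28+37 = 160
HQ → V7 → X9 → J3 → R2 → B1 → HQ: 39+35+38+35+7+27 = 181
HQ → V7 → X9 → J3 → B1 → R2 → HQ: 39+35+38+28+7+20 = 167
HQ → V7 → X9 → B1 → R2 → J3 → HQ: 39+35+21+7+35+37 = 174
HQ → V7 → X9 → B1 → J3 → R2 → HQ: 39+35+21+28+35+20 = 178
HQ → V7 → R2 → X9 → J3 → B1 → HQ: 39+26+14+38+28+27 = 172
HQ → V7 → R2 → X9 → B1 → J3 → HQ: 39+26+14+21+28+37 = 165
HQ → V7 → R2 → J3 → X9 → B1 → HQ: 39+26+35+38+21+27 = 186
HQ → V7 → R2 → J3 → B1 → X9 → HQ: 39+26+35+28+21+11 = 160
HQ → V7 → R2 → B1 → X9 → J3 → HQ: 39+26+7+21+38+37 = 168
HQ → V7 → R2 → B1 → J3 → X9 → HQ: 39+26+7+28+38+11 = 149
HQ → V7 → J3 → X9 → R2 → B1 → HQ: 39+23+38+14+7+27 = 148
HQ → V7 → J3 → X9 → B1 → R2 → HQ: 39+23+38+21+7+20 = 148
… (46 more)
HQ → X9 → R2 → B1 → V7 → J3 → HQ: 11+14+7+19+23+37 = 111  ← best
The minimum is 111.
One optimal route: HQ → X9 → R2 → B1 → V7 → J3 → HQ (or its reverse).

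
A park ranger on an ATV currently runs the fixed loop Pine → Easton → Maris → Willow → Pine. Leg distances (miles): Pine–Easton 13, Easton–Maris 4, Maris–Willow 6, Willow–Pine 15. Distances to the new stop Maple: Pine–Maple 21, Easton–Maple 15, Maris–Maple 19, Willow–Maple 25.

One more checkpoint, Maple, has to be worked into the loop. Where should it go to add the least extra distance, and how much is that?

+23 miles — insert Maple between Pine and Easton.

Insertion cost between consecutive stops i–j is d(i,Maple) + d(Maple,j) − d(i,j):
  between Pine and Easton: 21 + 15 − 13 = 23
  between Easton and Maris: 15 + 19 − 4 = 30
  between Maris and Willow: 19 + 25 − 6 = 38
  between Willow and Pine: 25 + 21 − 15 = 31
Cheapest insertion is between Pine and Easton, adding 23.
New total = 38 + 23 = 61.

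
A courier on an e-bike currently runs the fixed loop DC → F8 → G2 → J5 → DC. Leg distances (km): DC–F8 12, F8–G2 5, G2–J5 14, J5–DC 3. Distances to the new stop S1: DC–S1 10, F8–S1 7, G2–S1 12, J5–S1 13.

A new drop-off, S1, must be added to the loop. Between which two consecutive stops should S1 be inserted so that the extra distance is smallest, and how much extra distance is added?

Insertion cost between consecutive stops i–j is d(i,S1) + d(S1,j) − d(i,j):
  between DC and F8: 10 + 7 − 12 = 5
  between F8 and G2: 7 + 12 − 5 = 14
  between G2 and J5: 12 + 13 − 14 = 11
  between J5 and DC: 13 + 10 − 3 = 20
Cheapest insertion is between DC and F8, adding 5.
New total = 34 + 5 = 39.

Minimum extra distance: 5 km, inserting S1 between DC and F8.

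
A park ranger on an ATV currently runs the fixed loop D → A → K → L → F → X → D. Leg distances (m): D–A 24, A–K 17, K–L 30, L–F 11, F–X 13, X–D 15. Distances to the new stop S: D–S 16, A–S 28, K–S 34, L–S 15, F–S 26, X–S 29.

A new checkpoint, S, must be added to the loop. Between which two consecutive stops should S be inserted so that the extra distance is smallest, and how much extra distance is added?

Insertion cost between consecutive stops i–j is d(i,S) + d(S,j) − d(i,j):
  between D and A: 16 + 28 − 24 = 20
  between A and K: 28 + 34 − 17 = 45
  between K and L: 34 + 15 − 30 = 19
  between L and F: 15 + 26 − 11 = 30
  between F and X: 26 + 29 − 13 = 42
  between X and D: 29 + 16 − 15 = 30
Cheapest insertion is between K and L, adding 19.
New total = 110 + 19 = 129.

+19 m — insert S between K and L.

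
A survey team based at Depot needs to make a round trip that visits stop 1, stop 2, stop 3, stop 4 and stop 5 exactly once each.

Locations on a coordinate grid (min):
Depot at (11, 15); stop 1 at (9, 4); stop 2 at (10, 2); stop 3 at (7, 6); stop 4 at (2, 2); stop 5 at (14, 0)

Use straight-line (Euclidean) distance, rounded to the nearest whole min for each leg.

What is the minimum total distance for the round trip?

44 min — the shortest possible round trip.

Depot→stop 1→stop 2→stop 3→stop 4→stop 5→Depot: 11+2+5+6+12+15 = 51
Depot→stop 1→stop 2→stop 3→stop 5→stop 4→Depot: 11+2+5+9+12+16 = 55
Depot→stop 1→stop 2→stop 4→stop 3→stop 5→Depot: 11+2+8+6+9+15 = 51
Depot→stop 1→stop 2→stop 4→stop 5→stop 3→Depot: 11+2+8+12+9+10 = 52
Depot→stop 1→stop 2→stop 5→stop 3→stop 4→Depot: 11+2+4+9+6+16 = 48
Depot→stop 1→stop 2→stop 5→stop 4→stop 3→Depot: 11+2+4+12+6+10 = 45
Depot→stop 1→stop 3→stop 2→stop 4→stop 5→Depot: 11+3+5+8+12+15 = 54
Depot→stop 1→stop 3→stop 2→stop 5→stop 4→Depot: 11+3+5+4+12+16 = 51
Depot→stop 1→stop 3→stop 4→stop 2→stop 5→Depot: 11+3+6+8+4+15 = 47
Depot→stop 1→stop 3→stop 4→stop 5→stop 2→Depot: 11+3+6+12+4+13 = 49
Depot→stop 1→stop 3→stop 5→stop 2→stop 4→Depot: 11+3+9+4+8+16 = 51
Depot→stop 1→stop 3→stop 5→stop 4→stop 2→Depot: 11+3+9+12+8+13 = 56
Depot→stop 1→stop 4→stop 2→stop 3→stop 5→Depot: 11+7+8+5+9+15 = 55
Depot→stop 1→stop 4→stop 2→stop 5→stop 3→Depot: 11+7+8+4+9+10 = 49
… (46 more)
Depot→stop 3→stop 4→stop 1→stop 2→stop 5→Depot: 10+6+7+2+4+15 = 44  ← best
The minimum is 44.
One optimal route: Depot → stop 3 → stop 4 → stop 1 → stop 2 → stop 5 → Depot (or its reverse).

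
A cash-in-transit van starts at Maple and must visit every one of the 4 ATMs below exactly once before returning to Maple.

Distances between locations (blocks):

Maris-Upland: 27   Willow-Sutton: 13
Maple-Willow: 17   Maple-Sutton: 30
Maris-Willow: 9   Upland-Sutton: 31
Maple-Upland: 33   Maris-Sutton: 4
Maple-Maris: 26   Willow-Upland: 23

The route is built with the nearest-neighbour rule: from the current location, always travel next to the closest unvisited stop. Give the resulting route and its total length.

At Maple the remaining stops are Willow 17, Maris 26, Sutton 30, Upland 33; go to Willow.
At Willow the remaining stops are Maris 9, Sutton 13, Upland 23; go to Maris.
At Maris the remaining stops are Sutton 4, Upland 27; go to Sutton.
At Sutton the remaining stops are Upland 31; go to Upland.
Return Upland→Maple: 33.
Total = 17 + 9 + 4 + 31 + 33 = 94.

94 blocks along Maple → Willow → Maris → Sutton → Upland → Maple.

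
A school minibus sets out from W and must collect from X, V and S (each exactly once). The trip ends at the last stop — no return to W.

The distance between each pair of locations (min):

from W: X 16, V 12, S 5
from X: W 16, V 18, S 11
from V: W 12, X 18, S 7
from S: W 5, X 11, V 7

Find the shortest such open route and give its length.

There are 3! = 6 possible orderings.
W - X - V - S: 16+18+7 = 41
W - X - S - V: 16+11+7 = 34
W - V - X - S: 12+18+11 = 41
W - V - S - X: 12+7+11 = 30
W - S - X - V: 5+11+18 = 34
W - S - V - X: 5+7+18 = 30
The minimum is 30.
One shortest path: W → V → S → X.

Shortest open route: 30 min.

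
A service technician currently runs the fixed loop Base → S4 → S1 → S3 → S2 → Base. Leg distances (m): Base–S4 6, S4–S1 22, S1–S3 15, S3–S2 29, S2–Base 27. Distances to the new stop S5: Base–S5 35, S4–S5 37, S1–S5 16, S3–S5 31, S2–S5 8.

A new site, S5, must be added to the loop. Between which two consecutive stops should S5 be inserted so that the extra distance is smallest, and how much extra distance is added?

Insertion cost between consecutive stops i–j is d(i,S5) + d(S5,j) − d(i,j):
  between Base and S4: 35 + 37 − 6 = 66
  between S4 and S1: 37 + 16 − 22 = 31
  between S1 and S3: 16 + 31 − 15 = 32
  between S3 and S2: 31 + 8 − 29 = 10
  between S2 and Base: 8 + 35 − 27 = 16
Cheapest insertion is between S3 and S2, adding 10.
New total = 99 + 10 = 109.

+10 m — insert S5 between S3 and S2.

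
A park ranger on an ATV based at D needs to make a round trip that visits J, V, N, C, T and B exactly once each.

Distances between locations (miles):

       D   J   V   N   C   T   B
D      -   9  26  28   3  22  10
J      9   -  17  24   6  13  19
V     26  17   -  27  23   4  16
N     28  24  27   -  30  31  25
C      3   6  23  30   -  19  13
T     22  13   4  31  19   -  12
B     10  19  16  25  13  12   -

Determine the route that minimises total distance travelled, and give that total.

D-J-V-N-C-T-B-D: 9+17+27+30+19+12+10 = 124
D-J-V-N-C-B-T-D: 9+17+27+30+13+12+22 = 130
D-J-V-N-T-C-B-D: 9+17+27+31+19+13+10 = 126
D-J-V-N-T-B-C-D: 9+17+27+31+12+13+3 = 112
D-J-V-N-B-C-T-D: 9+17+27+25+13+19+22 = 132
D-J-V-N-B-T-C-D: 9+17+27+25+12+19+3 = 112
D-J-V-C-N-T-B-D: 9+17+23+30+31+12+10 = 132
D-J-V-C-N-B-T-D: 9+17+23+30+25+12+22 = 138
… (352 more)
D-C-J-N-V-T-B-D: 3+6+24+27+4+12+10 = 86  ← best
The minimum is 86.
One optimal route: D → C → J → N → V → T → B → D (or its reverse).

86 miles — the shortest possible round trip.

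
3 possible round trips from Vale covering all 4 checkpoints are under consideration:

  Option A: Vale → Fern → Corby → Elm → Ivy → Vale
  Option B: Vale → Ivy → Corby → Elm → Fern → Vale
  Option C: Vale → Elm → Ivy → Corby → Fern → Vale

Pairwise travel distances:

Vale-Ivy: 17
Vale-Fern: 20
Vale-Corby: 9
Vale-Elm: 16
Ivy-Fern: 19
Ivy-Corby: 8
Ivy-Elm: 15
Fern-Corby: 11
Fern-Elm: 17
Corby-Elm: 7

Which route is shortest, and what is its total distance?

Option A: 20 + 11 + 7 + 15 + 17 = 70
Option B: 17 + 8 + 7 + 17 + 20 = 69
Option C: 16 + 15 + 8 + 11 + 20 = 70

Shortest is Option B, total 69.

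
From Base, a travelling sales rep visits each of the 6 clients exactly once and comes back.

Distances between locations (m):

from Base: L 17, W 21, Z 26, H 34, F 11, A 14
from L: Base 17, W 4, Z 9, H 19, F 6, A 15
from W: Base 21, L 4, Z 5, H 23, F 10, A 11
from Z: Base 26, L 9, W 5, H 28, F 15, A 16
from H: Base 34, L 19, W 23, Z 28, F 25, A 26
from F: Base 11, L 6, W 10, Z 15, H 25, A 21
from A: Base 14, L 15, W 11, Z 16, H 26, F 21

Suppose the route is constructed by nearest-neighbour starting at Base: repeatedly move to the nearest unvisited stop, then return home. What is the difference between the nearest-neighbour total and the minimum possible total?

From Base: F=11, A=14, L=17, W=21, Z=26, H=34 → choose F (11).
From F: L=6, W=10, Z=15, A=21, H=25 → choose L (6).
From L: W=4, Z=9, A=15, H=19 → choose W (4).
From W: Z=5, A=11, H=23 → choose Z (5).
From Z: A=16, H=28 → choose A (16).
From A: H=26 → choose H (26).
NN route Base → F → L → W → Z → A → H → Base costs 102.
Optimal: Base → F → L → W → Z → H → A → Base costs 94 (by enumerating all 360 distinct tours).
Excess = 102 − 94 = 8.

The nearest-neighbour route is 8 m longer than optimal.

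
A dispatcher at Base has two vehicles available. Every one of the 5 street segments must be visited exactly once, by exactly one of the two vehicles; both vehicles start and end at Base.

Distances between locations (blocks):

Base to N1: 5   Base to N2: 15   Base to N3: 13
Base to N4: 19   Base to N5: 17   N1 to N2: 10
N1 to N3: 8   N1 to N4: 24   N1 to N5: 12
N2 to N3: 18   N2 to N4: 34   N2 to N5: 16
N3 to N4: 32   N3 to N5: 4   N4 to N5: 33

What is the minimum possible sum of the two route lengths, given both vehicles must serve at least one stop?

Check every non-empty split of the stops between the two vehicles; for each half take its own optimal tour:
  {N1} + {N2, N3, N4, N5}: 10 + 86 = 96
  {N2} + {N1, N3, N4, N5}: 30 + 69 = 99
  {N1, N2} + {N3, N4, N5}: 30 + 69 = 99
  {N3} + {N1, N2, N4, N5}: 26 + 83 = 109
  {N1, N3} + {N2, N4, N5}: 26 + 83 = 109
  {N2, N3} + {N1, N4, N5}: 46 + 69 = 115
  … (15 splits in total)
  {N4} + {N1, N2, N3, N5}: 38 + 48 = 86  ← best
Best: vehicle 1 Base → N4 → Base = 38; vehicle 2 Base → N1 → N2 → N5 → N3 → Base = 48; combined 86.

86 blocks — the smallest possible combined total.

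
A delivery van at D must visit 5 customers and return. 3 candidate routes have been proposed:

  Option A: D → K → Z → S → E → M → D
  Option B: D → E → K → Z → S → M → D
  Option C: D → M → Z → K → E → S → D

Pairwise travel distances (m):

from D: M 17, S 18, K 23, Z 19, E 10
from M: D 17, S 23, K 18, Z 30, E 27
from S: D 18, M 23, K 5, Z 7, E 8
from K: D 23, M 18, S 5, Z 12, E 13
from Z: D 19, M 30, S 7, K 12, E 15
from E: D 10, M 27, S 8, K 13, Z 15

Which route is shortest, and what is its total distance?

Shortest is Option B, total 82 m.

Option A: 23 + 12 + 7 + 8 + 27 + 17 = 94
Option B: 10 + 13 + 12 + 7 + 23 + 17 = 82
Option C: 17 + 30 + 12 + 13 + 8 + 18 = 98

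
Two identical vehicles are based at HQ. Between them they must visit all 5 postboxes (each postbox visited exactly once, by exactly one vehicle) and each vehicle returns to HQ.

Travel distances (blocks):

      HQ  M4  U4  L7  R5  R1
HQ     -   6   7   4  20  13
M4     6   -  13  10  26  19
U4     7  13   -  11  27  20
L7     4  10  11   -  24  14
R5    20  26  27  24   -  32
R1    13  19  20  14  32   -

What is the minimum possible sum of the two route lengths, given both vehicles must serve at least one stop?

Check every non-empty split of the stops between the two vehicles; for each half take its own optimal tour:
  {M4} + {U4, L7, R5, R1}: 12 + 84 = 96
  {U4} + {M4, L7, R5, R1}: 14 + 82 = 96
  {M4, U4} + {L7, R5, R1}: 26 + 70 = 96
  {L7} + {M4, U4, R5, R1}: 8 + 91 = 99
  {M4, L7} + {U4, R5, R1}: 20 + 79 = 99
  {U4, L7} + {M4, R5, R1}: 22 + 77 = 99
  … (15 splits in total)
Best: vehicle 1 HQ → M4 → HQ = 12; vehicle 2 HQ → U4 → L7 → R1 → R5 → HQ = 84; combined 96.

Minimum combined distance: 96 blocks.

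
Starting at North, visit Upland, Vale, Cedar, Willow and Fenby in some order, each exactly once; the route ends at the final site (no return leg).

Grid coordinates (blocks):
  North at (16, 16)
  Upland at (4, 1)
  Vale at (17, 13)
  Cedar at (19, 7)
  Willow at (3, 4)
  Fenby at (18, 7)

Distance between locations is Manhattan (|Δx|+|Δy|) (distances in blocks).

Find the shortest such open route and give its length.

There are 5! = 120 possible orderings.
North - Upland - Vale - Cedar - Willow - Fenby: 27+25+8+19+18 = 97
North - Upland - Vale - Cedar - Fenby - Willow: 27+25+8+1+18 = 79
North - Upland - Vale - Willow - Cedar - Fenby: 27+25+23+19+1 = 95
North - Upland - Vale - Willow - Fenby - Cedar: 27+25+23+18+1 = 94
North - Upland - Vale - Fenby - Cedar - Willow: 27+25+7+1+19 = 79
North - Upland - Vale - Fenby - Willow - Cedar: 27+25+7+18+19 = 96
North - Upland - Cedar - Vale - Willow - Fenby: 27+21+8+23+18 = 97
North - Upland - Cedar - Vale - Fenby - Willow: 27+21+8+7+18 = 81
North - Upland - Cedar - Willow - Vale - Fenby: 27+21+19+23+7 = 97
North - Upland - Cedar - Willow - Fenby - Vale: 27+21+19+18+7 = 92
North - Upland - Cedar - Fenby - Vale - Willow: 27+21+1+7+23 = 79
North - Upland - Cedar - Fenby - Willow - Vale: 27+21+1+18+23 = 90
North - Upland - Willow - Vale - Cedar - Fenby: 27+4+23+8+1 = 63
North - Upland - Willow - Vale - Fenby - Cedar: 27+4+23+7+1 = 62
… (106 more)
North - Vale - Cedar - Fenby - Willow - Upland: 4+8+1+18+4 = 35  ← best
The minimum is 35.
One shortest path: North → Vale → Cedar → Fenby → Willow → Upland.

Minimum one-way distance = 35 blocks.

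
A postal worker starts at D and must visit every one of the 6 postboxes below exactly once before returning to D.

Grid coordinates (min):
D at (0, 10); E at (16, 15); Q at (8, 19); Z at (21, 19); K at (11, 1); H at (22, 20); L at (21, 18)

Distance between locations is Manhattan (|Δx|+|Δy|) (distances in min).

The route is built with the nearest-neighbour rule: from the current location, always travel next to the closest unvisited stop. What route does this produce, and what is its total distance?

From D: distances to unvisited — Q=17, K=20, E=21, L=29, Z=30, H=32. Nearest is Q (17).
From Q: distances to unvisited — E=12, Z=13, L=14, H=15, K=21. Nearest is E (12).
From E: distances to unvisited — L=8, Z=9, H=11, K=19. Nearest is L (8).
From L: distances to unvisited — Z=1, H=3, K=27. Nearest is Z (1).
From Z: distances to unvisited — H=2, K=28. Nearest is H (2).
From H: distances to unvisited — K=30. Nearest is K (30).
Return K→D: 20.
Total = 17 + 12 + 8 + 1 + 2 + 30 + 20 = 90.

Nearest-neighbour total = 90 min; route D → Q → E → L → Z → H → K → D.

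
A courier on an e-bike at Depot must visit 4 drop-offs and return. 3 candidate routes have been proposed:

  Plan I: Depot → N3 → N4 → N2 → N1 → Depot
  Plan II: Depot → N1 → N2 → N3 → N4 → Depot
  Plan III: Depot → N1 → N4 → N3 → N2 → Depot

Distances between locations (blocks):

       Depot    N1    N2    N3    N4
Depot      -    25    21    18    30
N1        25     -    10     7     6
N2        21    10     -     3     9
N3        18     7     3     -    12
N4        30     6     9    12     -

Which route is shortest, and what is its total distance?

Shortest is Plan III, total 67 blocks.

Plan I: 18 + 12 + 9 + 10 + 25 = 74
Plan II: 25 + 10 + 3 + 12 + 30 = 80
Plan III: 25 + 6 + 12 + 3 + 21 = 67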